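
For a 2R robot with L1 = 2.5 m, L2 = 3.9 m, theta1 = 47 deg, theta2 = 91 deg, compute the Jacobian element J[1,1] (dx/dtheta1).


J[1,1] = -L1*sin(t1) - L2*sin(t1+t2)
= -2.5*sin(47) - 3.9*sin(138)
= -4.438


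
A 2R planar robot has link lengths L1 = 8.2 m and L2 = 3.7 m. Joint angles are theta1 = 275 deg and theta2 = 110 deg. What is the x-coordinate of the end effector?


Convert angles to radians: theta1 = 4.7997, theta2 = 1.9199
x = L1*cos(theta1) + L2*cos(theta1+theta2)
x = 0.7147 + 3.3533
x = 4.068


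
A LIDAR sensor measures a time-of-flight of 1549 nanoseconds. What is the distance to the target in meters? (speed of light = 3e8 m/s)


tof = 1549 ns = 1.549e-06 s
dist = c * tof / 2
= 3e8 * 1.549e-06 / 2
= 232.35 m


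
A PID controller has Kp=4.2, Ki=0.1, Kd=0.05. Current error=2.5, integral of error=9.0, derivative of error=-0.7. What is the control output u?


u = Kp*e + Ki*int(e) + Kd*de/dt
= 4.2*2.5 + 0.1*9.0 + 0.05*(-0.7)
= 10.5 + 0.9 + -0.035
= 11.365


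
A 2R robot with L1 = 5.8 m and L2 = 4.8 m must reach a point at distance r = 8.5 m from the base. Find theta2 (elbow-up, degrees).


cos(theta2) = (r^2 - L1^2 - L2^2) / (2*L1*L2)
cos(theta2) = (72.25 - 33.64 - 23.04) / 55.68
cos(theta2) = 0.279634
theta2 = 73.7617 degrees


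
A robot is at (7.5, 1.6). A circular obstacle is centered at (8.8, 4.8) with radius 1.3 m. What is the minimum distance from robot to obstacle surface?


center_dist = sqrt((7.5-8.8)^2 + (1.6-4.8)^2)
= sqrt(1.69 + 10.24)
= 3.454
min_dist = center_dist - radius = 3.454 - 1.3 = 2.154 m


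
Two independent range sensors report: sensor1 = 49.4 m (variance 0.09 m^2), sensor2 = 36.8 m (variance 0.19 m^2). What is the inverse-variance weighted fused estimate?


w1 = (1/var1) / (1/var1 + 1/var2)
   = 11.1111 / (11.1111 + 5.2632) = 0.6786
w2 = 1 - w1 = 0.3214
fused = w1*s1 + w2*s2 = 33.5214 + 11.8286
= 45.35 m


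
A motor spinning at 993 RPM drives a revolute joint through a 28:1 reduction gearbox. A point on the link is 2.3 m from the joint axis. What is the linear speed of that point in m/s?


omega_motor = 993 * 2*pi/60 = 103.9867 rad/s
omega_joint = omega_motor / 28 = 3.7138 rad/s
v = omega_joint * r = 3.7138 * 2.3
= 8.5418 m/s


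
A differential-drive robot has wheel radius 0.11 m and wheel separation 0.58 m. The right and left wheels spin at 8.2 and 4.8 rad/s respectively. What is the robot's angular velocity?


vR = r*wR = 0.11*8.2 = 0.902 m/s
vL = r*wL = 0.11*4.8 = 0.528 m/s
v = (vR+vL)/2 = 0.715 m/s
omega = (vR-vL)/L = 0.6448 rad/s
angular velocity = 0.6448 rad/s


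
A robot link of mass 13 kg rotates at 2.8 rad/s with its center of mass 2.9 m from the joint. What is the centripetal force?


F = m * omega^2 * r
= 13 * 2.8^2 * 2.9
= 13 * 7.84 * 2.9
= 295.568 N


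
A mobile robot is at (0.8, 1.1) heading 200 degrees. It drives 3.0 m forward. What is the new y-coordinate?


y_new = y0 + d*sin(theta)
= 1.1 + 3.0*sin(200)
= 1.1 + -1.0261
= 0.0739


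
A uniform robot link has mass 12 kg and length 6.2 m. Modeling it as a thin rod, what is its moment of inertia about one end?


I = (1/3) * m * L^2
= (1/3) * 12 * 6.2^2
= 0.333333 * 12 * 38.44
= 153.76 kg*m^2


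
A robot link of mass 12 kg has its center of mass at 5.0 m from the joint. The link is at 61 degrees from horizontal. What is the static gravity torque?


tau = m*g*L*cos(angle)
= 12 * 9.81 * 5.0 * cos(61 deg)
= 12 * 9.81 * 5.0 * 0.4848
= 285.3589 Nm


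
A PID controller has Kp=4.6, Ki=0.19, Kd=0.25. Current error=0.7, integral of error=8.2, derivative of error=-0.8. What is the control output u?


u = Kp*e + Ki*int(e) + Kd*de/dt
= 4.6*0.7 + 0.19*8.2 + 0.25*(-0.8)
= 3.22 + 1.558 + -0.2
= 4.578


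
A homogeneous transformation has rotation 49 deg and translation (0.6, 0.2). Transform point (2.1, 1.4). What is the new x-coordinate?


x' = cos(theta)*px - sin(theta)*py + tx
= 0.6561*2.1 - 0.7547*1.4 + 0.6
= 0.9211


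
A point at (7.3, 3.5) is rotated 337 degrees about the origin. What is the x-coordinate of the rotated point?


x' = x*cos(theta) - y*sin(theta)
cos(337 deg) = 0.9205, sin(337 deg) = -0.3907
x' = 7.3 * 0.9205 - 3.5 * -0.3907
= 6.7197 - -1.3676
= 8.0872


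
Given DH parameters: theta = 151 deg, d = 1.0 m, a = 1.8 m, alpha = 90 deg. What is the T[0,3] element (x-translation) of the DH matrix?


T[0,3] = a * cos(theta)
= 1.8 * cos(151 deg)
= 1.8 * -0.8746
= -1.5743


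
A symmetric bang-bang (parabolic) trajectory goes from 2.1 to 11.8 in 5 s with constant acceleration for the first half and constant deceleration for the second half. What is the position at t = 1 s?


Symmetric rest-to-rest: each phase covers (pf-p0)/2 in time T/2. 0.5*a*(T/2)^2 = (pf-p0)/2 => a = 4*(pf-p0)/T^2
a = 4*(11.8-2.1)/5^2 = 1.552
t = 1 is in the acceleration phase (t <= T/2).
p = p0 + 0.5*a*t^2 = 2.1 + 0.5*1.552*1^2
= 2.876


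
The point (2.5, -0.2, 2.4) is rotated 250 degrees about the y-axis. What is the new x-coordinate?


Rotation about y-axis: x' = x*cos(theta) + z*sin(theta)
= 2.5 * -0.342 + 2.4 * -0.9397
= -3.1103


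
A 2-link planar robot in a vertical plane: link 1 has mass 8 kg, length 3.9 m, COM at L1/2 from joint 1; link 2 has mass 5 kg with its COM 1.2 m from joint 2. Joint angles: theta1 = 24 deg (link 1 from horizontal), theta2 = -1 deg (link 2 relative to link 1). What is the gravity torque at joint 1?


Horizontal distance from joint 1 to link-1 COM:
  x_c1 = (L1/2)*cos(t1) = 1.95 * 0.9135 = 1.7814 m
Horizontal distance from joint 1 to link-2 COM:
  x_c2 = L1*cos(t1) + Lc2*cos(t1+t2)
       = 3.9*0.9135 + 1.2*0.9205 = 4.6674 m
tau1 = m1*g*x_c1 + m2*g*x_c2
     = 8*9.81*1.7814 + 5*9.81*4.6674
     = 139.8053 + 228.9376
     = 368.7429 Nm


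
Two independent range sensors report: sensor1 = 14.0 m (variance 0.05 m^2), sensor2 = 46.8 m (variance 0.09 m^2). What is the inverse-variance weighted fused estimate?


w1 = (1/var1) / (1/var1 + 1/var2)
   = 20.0 / (20.0 + 11.1111) = 0.6429
w2 = 1 - w1 = 0.3571
fused = w1*s1 + w2*s2 = 9.0 + 16.7143
= 25.7143 m


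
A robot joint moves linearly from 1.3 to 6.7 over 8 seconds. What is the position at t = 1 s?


s = t/T = 1/8 = 0.125
p(t) = p0 + (pf-p0)*s
= 1.3 + (6.7 - 1.3) * 0.125
= 1.975


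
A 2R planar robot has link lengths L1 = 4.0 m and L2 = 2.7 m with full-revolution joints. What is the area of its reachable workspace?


r_max = L1 + L2 = 6.7 m
r_min = |L1 - L2| = 1.3 m
Area = pi*(r_max^2 - r_min^2)
= pi*(44.89 - 1.69)
= pi * 43.2
= 135.7168 m^2


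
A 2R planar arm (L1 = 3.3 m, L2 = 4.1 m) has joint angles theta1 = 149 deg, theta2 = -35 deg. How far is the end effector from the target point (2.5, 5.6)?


End effector via forward kinematics:
x = L1*cos(t1) + L2*cos(t1+t2) = -4.4963
y = L1*sin(t1) + L2*sin(t1+t2) = 5.4452
Distance to target:
d = sqrt((2.5 - -4.4963)^2 + (5.6 - 5.4452)^2)
= sqrt(48.9478 + 0.024)
= 6.998 m


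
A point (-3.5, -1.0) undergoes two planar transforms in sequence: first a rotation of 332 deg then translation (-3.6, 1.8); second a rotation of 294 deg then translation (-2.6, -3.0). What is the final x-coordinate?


After transform 1:
x1 = cos(332)*-3.5 - sin(332)*-1.0 + -3.6 = -7.1598
y1 = sin(332)*-3.5 + cos(332)*-1.0 + 1.8 = 2.5602
After transform 2:
x2 = cos(294)*-7.1598 - sin(294)*2.5602 + -2.6
= -3.1733


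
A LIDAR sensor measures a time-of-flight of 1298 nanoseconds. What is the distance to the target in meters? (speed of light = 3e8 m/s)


tof = 1298 ns = 1.298e-06 s
dist = c * tof / 2
= 3e8 * 1.298e-06 / 2
= 194.7 m


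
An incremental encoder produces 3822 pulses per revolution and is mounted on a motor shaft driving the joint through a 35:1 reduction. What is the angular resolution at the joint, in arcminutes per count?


counts per rev = 3822
effective counts at joint = 3822 * 35 = 133770
resolution = 360*60 / 133770
= 0.1615 arcmin/count


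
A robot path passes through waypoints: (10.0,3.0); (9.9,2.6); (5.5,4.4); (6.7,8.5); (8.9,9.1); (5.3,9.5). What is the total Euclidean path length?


Segment lengths:
  seg1 = sqrt((-0.1)^2 + (-0.4)^2) = 0.4123
  seg2 = sqrt((-4.4)^2 + (1.8)^2) = 4.7539
  seg3 = sqrt((1.2)^2 + (4.1)^2) = 4.272
  seg4 = sqrt((2.2)^2 + (0.6)^2) = 2.2804
  seg5 = sqrt((-3.6)^2 + (0.4)^2) = 3.6222
Total = 15.3408


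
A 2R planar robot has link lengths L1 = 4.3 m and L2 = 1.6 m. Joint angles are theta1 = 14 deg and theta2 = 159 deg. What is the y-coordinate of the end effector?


Convert angles to radians: theta1 = 0.2443, theta2 = 2.7751
y = L1*sin(theta1) + L2*sin(theta1+theta2)
y = 1.0403 + 0.195
y = 1.2353


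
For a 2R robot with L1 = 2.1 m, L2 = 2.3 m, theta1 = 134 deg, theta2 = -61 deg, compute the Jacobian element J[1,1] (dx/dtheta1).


J[1,1] = -L1*sin(t1) - L2*sin(t1+t2)
= -2.1*sin(134) - 2.3*sin(73)
= -3.7101


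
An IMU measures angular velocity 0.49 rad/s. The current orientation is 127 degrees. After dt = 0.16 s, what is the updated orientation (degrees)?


delta_theta = w * dt = 0.49 * 0.16 = 0.0784 rad
= 4.492 deg
theta_new = 127 + 4.492 = 131.492 deg


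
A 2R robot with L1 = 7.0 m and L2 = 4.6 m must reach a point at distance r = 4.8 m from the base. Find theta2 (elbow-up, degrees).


cos(theta2) = (r^2 - L1^2 - L2^2) / (2*L1*L2)
cos(theta2) = (23.04 - 49.0 - 21.16) / 64.4
cos(theta2) = -0.731677
theta2 = 137.0272 degrees


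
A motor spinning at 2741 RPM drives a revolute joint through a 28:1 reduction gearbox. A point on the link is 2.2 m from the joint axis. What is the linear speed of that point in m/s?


omega_motor = 2741 * 2*pi/60 = 287.0368 rad/s
omega_joint = omega_motor / 28 = 10.2513 rad/s
v = omega_joint * r = 10.2513 * 2.2
= 22.5529 m/s


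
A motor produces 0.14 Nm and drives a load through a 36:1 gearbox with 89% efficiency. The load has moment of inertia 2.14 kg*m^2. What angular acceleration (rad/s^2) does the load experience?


tau_out = tau_motor * N * eta
= 0.14 * 36 * 0.89 = 4.4856 Nm
alpha = tau_out / I = 4.4856 / 2.14
= 2.0961 rad/s^2


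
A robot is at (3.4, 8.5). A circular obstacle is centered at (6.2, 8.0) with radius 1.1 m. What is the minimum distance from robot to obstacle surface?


center_dist = sqrt((3.4-6.2)^2 + (8.5-8.0)^2)
= sqrt(7.84 + 0.25)
= 2.8443
min_dist = center_dist - radius = 2.8443 - 1.1 = 1.7443 m


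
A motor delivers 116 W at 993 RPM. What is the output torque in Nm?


omega = 993 * 2*pi/60 = 103.9867 rad/s
tau = P / omega = 116 / 103.9867
= 1.1155 Nm


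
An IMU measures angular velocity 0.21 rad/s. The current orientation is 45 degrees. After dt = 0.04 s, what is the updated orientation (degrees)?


delta_theta = w * dt = 0.21 * 0.04 = 0.0084 rad
= 0.4813 deg
theta_new = 45 + 0.4813 = 45.4813 deg


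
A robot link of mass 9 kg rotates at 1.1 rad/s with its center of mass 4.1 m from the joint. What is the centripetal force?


F = m * omega^2 * r
= 9 * 1.1^2 * 4.1
= 9 * 1.21 * 4.1
= 44.649 N


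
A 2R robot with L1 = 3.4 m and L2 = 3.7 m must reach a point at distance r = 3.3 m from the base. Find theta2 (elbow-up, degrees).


cos(theta2) = (r^2 - L1^2 - L2^2) / (2*L1*L2)
cos(theta2) = (10.89 - 11.56 - 13.69) / 25.16
cos(theta2) = -0.570747
theta2 = 124.8023 degrees


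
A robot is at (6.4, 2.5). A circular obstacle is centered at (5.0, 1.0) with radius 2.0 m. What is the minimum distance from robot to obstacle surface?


center_dist = sqrt((6.4-5.0)^2 + (2.5-1.0)^2)
= sqrt(1.96 + 2.25)
= 2.0518
min_dist = center_dist - radius = 2.0518 - 2.0 = 0.0518 m


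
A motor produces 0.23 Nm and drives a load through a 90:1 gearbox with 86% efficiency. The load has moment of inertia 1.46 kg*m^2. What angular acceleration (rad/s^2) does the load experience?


tau_out = tau_motor * N * eta
= 0.23 * 90 * 0.86 = 17.802 Nm
alpha = tau_out / I = 17.802 / 1.46
= 12.1932 rad/s^2


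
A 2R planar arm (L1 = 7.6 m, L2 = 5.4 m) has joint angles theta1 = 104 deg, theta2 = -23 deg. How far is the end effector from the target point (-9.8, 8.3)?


End effector via forward kinematics:
x = L1*cos(t1) + L2*cos(t1+t2) = -0.9939
y = L1*sin(t1) + L2*sin(t1+t2) = 12.7078
Distance to target:
d = sqrt((-9.8 - -0.9939)^2 + (8.3 - 12.7078)^2)
= sqrt(77.5481 + 19.4284)
= 9.8477 m


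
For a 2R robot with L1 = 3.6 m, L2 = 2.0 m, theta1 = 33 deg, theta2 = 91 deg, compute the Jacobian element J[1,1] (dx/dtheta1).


J[1,1] = -L1*sin(t1) - L2*sin(t1+t2)
= -3.6*sin(33) - 2.0*sin(124)
= -3.6188


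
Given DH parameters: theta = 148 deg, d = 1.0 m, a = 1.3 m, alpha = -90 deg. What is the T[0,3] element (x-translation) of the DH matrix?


T[0,3] = a * cos(theta)
= 1.3 * cos(148 deg)
= 1.3 * -0.848
= -1.1025


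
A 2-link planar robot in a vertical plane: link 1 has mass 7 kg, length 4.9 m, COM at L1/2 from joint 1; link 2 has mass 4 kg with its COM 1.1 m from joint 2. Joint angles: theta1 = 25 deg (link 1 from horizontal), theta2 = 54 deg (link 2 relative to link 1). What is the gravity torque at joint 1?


Horizontal distance from joint 1 to link-1 COM:
  x_c1 = (L1/2)*cos(t1) = 2.45 * 0.9063 = 2.2205 m
Horizontal distance from joint 1 to link-2 COM:
  x_c2 = L1*cos(t1) + Lc2*cos(t1+t2)
       = 4.9*0.9063 + 1.1*0.1908 = 4.6508 m
tau1 = m1*g*x_c1 + m2*g*x_c2
     = 7*9.81*2.2205 + 4*9.81*4.6508
     = 152.4786 + 182.4973
     = 334.9759 Nm


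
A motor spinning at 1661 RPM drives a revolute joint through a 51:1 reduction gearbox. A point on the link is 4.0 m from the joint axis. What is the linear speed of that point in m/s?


omega_motor = 1661 * 2*pi/60 = 173.9395 rad/s
omega_joint = omega_motor / 51 = 3.4106 rad/s
v = omega_joint * r = 3.4106 * 4.0
= 13.6423 m/s


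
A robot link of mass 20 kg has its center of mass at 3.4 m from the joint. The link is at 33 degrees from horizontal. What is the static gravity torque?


tau = m*g*L*cos(angle)
= 20 * 9.81 * 3.4 * cos(33 deg)
= 20 * 9.81 * 3.4 * 0.8387
= 559.4604 Nm


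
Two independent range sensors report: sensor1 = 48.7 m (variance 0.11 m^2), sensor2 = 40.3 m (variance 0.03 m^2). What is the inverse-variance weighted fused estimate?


w1 = (1/var1) / (1/var1 + 1/var2)
   = 9.0909 / (9.0909 + 33.3333) = 0.2143
w2 = 1 - w1 = 0.7857
fused = w1*s1 + w2*s2 = 10.4357 + 31.6643
= 42.1 m


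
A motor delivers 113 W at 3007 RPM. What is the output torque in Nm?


omega = 3007 * 2*pi/60 = 314.8923 rad/s
tau = P / omega = 113 / 314.8923
= 0.3589 Nm


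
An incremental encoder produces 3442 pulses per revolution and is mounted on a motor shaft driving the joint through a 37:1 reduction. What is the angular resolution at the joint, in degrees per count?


counts per rev = 3442
effective counts at joint = 3442 * 37 = 127354
resolution = 360 / 127354
= 0.0028 deg/count


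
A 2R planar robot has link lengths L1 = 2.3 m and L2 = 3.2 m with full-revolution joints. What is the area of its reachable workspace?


r_max = L1 + L2 = 5.5 m
r_min = |L1 - L2| = 0.9 m
Area = pi*(r_max^2 - r_min^2)
= pi*(30.25 - 0.81)
= pi * 29.44
= 92.4885 m^2


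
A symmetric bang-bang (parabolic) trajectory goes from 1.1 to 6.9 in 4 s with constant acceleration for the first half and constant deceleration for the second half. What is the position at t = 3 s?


Symmetric rest-to-rest: each phase covers (pf-p0)/2 in time T/2. 0.5*a*(T/2)^2 = (pf-p0)/2 => a = 4*(pf-p0)/T^2
a = 4*(6.9-1.1)/4^2 = 1.45
t = 3 is in the deceleration phase (t > T/2).
p = pf - 0.5*a*(T-t)^2 = 6.9 - 0.5*1.45*1^2
= 6.175


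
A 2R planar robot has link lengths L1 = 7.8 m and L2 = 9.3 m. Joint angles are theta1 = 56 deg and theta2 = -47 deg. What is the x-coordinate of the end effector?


Convert angles to radians: theta1 = 0.9774, theta2 = -0.8203
x = L1*cos(theta1) + L2*cos(theta1+theta2)
x = 4.3617 + 9.1855
x = 13.5472


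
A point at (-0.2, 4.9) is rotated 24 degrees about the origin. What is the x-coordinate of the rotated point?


x' = x*cos(theta) - y*sin(theta)
cos(24 deg) = 0.9135, sin(24 deg) = 0.4067
x' = -0.2 * 0.9135 - 4.9 * 0.4067
= -0.1827 - 1.993
= -2.1757


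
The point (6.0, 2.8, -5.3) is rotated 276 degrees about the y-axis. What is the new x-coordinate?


Rotation about y-axis: x' = x*cos(theta) + z*sin(theta)
= 6.0 * 0.1045 + -5.3 * -0.9945
= 5.8981


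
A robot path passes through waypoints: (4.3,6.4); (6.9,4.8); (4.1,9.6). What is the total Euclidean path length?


Segment lengths:
  seg1 = sqrt((2.6)^2 + (-1.6)^2) = 3.0529
  seg2 = sqrt((-2.8)^2 + (4.8)^2) = 5.557
Total = 8.6098


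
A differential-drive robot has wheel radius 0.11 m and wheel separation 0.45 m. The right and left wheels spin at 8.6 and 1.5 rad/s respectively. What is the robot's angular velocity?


vR = r*wR = 0.11*8.6 = 0.946 m/s
vL = r*wL = 0.11*1.5 = 0.165 m/s
v = (vR+vL)/2 = 0.5555 m/s
omega = (vR-vL)/L = 1.7356 rad/s
angular velocity = 1.7356 rad/s


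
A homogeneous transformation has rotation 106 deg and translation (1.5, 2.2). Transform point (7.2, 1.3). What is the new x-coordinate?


x' = cos(theta)*px - sin(theta)*py + tx
= -0.2756*7.2 - 0.9613*1.3 + 1.5
= -1.7342


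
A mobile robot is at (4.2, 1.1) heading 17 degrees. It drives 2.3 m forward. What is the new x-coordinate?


x_new = x0 + d*cos(theta)
= 4.2 + 2.3*cos(17)
= 4.2 + 2.1995
= 6.3995


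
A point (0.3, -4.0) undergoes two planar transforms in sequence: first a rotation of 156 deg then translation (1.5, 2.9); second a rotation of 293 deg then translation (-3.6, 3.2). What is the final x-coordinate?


After transform 1:
x1 = cos(156)*0.3 - sin(156)*-4.0 + 1.5 = 2.8529
y1 = sin(156)*0.3 + cos(156)*-4.0 + 2.9 = 6.6762
After transform 2:
x2 = cos(293)*2.8529 - sin(293)*6.6762 + -3.6
= 3.6602


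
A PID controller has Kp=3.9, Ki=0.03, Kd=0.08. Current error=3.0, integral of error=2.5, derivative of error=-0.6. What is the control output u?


u = Kp*e + Ki*int(e) + Kd*de/dt
= 3.9*3.0 + 0.03*2.5 + 0.08*(-0.6)
= 11.7 + 0.075 + -0.048
= 11.727


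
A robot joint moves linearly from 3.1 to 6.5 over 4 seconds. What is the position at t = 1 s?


s = t/T = 1/4 = 0.25
p(t) = p0 + (pf-p0)*s
= 3.1 + (6.5 - 3.1) * 0.25
= 3.95


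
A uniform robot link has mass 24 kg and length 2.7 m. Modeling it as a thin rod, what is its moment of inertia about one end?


I = (1/3) * m * L^2
= (1/3) * 24 * 2.7^2
= 0.333333 * 24 * 7.29
= 58.32 kg*m^2


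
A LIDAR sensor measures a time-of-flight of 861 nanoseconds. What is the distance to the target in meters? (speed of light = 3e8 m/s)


tof = 861 ns = 8.61e-07 s
dist = c * tof / 2
= 3e8 * 8.61e-07 / 2
= 129.15 m


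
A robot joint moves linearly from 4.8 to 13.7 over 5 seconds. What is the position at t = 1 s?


s = t/T = 1/5 = 0.2
p(t) = p0 + (pf-p0)*s
= 4.8 + (13.7 - 4.8) * 0.2
= 6.58


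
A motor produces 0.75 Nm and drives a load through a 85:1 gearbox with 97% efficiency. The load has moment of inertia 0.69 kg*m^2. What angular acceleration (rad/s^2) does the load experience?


tau_out = tau_motor * N * eta
= 0.75 * 85 * 0.97 = 61.8375 Nm
alpha = tau_out / I = 61.8375 / 0.69
= 89.6196 rad/s^2


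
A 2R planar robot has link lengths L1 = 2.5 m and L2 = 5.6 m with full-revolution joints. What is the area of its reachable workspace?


r_max = L1 + L2 = 8.1 m
r_min = |L1 - L2| = 3.1 m
Area = pi*(r_max^2 - r_min^2)
= pi*(65.61 - 9.61)
= pi * 56.0
= 175.9292 m^2


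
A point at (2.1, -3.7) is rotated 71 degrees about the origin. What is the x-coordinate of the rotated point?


x' = x*cos(theta) - y*sin(theta)
cos(71 deg) = 0.3256, sin(71 deg) = 0.9455
x' = 2.1 * 0.3256 - -3.7 * 0.9455
= 0.6837 - -3.4984
= 4.1821


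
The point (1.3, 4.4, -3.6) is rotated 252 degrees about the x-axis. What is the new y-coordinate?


Rotation about x-axis: y' = y*cos(theta) - z*sin(theta)
= 4.4 * -0.309 - -3.6 * -0.9511
= -4.7835


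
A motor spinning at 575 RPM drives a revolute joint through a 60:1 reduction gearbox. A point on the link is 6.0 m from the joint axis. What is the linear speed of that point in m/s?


omega_motor = 575 * 2*pi/60 = 60.2139 rad/s
omega_joint = omega_motor / 60 = 1.0036 rad/s
v = omega_joint * r = 1.0036 * 6.0
= 6.0214 m/s


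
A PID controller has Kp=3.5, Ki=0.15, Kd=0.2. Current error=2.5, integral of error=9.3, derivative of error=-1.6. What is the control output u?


u = Kp*e + Ki*int(e) + Kd*de/dt
= 3.5*2.5 + 0.15*9.3 + 0.2*(-1.6)
= 8.75 + 1.395 + -0.32
= 9.825


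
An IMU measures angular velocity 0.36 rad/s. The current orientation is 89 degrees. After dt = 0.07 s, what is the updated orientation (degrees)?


delta_theta = w * dt = 0.36 * 0.07 = 0.0252 rad
= 1.4439 deg
theta_new = 89 + 1.4439 = 90.4439 deg


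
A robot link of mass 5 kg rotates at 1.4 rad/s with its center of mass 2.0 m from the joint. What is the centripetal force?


F = m * omega^2 * r
= 5 * 1.4^2 * 2.0
= 5 * 1.96 * 2.0
= 19.6 N


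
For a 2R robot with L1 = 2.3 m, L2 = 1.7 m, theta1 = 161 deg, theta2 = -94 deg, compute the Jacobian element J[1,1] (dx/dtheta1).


J[1,1] = -L1*sin(t1) - L2*sin(t1+t2)
= -2.3*sin(161) - 1.7*sin(67)
= -2.3137


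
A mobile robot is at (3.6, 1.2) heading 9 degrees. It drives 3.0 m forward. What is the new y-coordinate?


y_new = y0 + d*sin(theta)
= 1.2 + 3.0*sin(9)
= 1.2 + 0.4693
= 1.6693


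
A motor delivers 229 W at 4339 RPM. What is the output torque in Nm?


omega = 4339 * 2*pi/60 = 454.379 rad/s
tau = P / omega = 229 / 454.379
= 0.504 Nm


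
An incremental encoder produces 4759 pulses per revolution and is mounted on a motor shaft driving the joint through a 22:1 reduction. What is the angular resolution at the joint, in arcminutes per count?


counts per rev = 4759
effective counts at joint = 4759 * 22 = 104698
resolution = 360*60 / 104698
= 0.2063 arcmin/count


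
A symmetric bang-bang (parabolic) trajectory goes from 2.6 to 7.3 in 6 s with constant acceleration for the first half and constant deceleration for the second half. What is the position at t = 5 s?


Symmetric rest-to-rest: each phase covers (pf-p0)/2 in time T/2. 0.5*a*(T/2)^2 = (pf-p0)/2 => a = 4*(pf-p0)/T^2
a = 4*(7.3-2.6)/6^2 = 0.5222
t = 5 is in the deceleration phase (t > T/2).
p = pf - 0.5*a*(T-t)^2 = 7.3 - 0.5*0.5222*1^2
= 7.0389


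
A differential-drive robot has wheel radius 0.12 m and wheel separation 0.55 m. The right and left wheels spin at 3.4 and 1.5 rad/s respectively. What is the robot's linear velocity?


vR = r*wR = 0.12*3.4 = 0.408 m/s
vL = r*wL = 0.12*1.5 = 0.18 m/s
v = (vR+vL)/2 = 0.294 m/s
omega = (vR-vL)/L = 0.4145 rad/s
linear velocity = 0.294 m/s


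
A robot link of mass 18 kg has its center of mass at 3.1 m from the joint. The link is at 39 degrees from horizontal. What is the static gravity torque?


tau = m*g*L*cos(angle)
= 18 * 9.81 * 3.1 * cos(39 deg)
= 18 * 9.81 * 3.1 * 0.7771
= 425.4081 Nm


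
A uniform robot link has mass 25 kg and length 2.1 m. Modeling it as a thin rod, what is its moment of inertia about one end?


I = (1/3) * m * L^2
= (1/3) * 25 * 2.1^2
= 0.333333 * 25 * 4.41
= 36.75 kg*m^2


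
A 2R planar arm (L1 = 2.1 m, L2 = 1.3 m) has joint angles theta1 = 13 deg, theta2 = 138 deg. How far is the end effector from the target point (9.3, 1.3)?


End effector via forward kinematics:
x = L1*cos(t1) + L2*cos(t1+t2) = 0.9092
y = L1*sin(t1) + L2*sin(t1+t2) = 1.1026
Distance to target:
d = sqrt((9.3 - 0.9092)^2 + (1.3 - 1.1026)^2)
= sqrt(70.406 + 0.0389)
= 8.3931 m


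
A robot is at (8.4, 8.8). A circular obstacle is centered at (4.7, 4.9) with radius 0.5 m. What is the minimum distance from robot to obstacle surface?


center_dist = sqrt((8.4-4.7)^2 + (8.8-4.9)^2)
= sqrt(13.69 + 15.21)
= 5.3759
min_dist = center_dist - radius = 5.3759 - 0.5 = 4.8759 m


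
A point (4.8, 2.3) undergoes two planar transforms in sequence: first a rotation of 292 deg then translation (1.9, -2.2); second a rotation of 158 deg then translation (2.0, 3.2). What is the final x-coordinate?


After transform 1:
x1 = cos(292)*4.8 - sin(292)*2.3 + 1.9 = 5.8306
y1 = sin(292)*4.8 + cos(292)*2.3 + -2.2 = -5.7889
After transform 2:
x2 = cos(158)*5.8306 - sin(158)*-5.7889 + 2.0
= -1.2375


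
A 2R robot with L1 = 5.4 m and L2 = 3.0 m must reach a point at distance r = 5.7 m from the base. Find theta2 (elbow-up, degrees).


cos(theta2) = (r^2 - L1^2 - L2^2) / (2*L1*L2)
cos(theta2) = (32.49 - 29.16 - 9.0) / 32.4
cos(theta2) = -0.175
theta2 = 100.0787 degrees


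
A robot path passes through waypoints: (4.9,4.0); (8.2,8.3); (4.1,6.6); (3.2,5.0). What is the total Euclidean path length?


Segment lengths:
  seg1 = sqrt((3.3)^2 + (4.3)^2) = 5.4203
  seg2 = sqrt((-4.1)^2 + (-1.7)^2) = 4.4385
  seg3 = sqrt((-0.9)^2 + (-1.6)^2) = 1.8358
Total = 11.6946


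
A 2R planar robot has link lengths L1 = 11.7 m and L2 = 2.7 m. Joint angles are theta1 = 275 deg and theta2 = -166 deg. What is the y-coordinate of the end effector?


Convert angles to radians: theta1 = 4.7997, theta2 = -2.8972
y = L1*sin(theta1) + L2*sin(theta1+theta2)
y = -11.6555 + 2.5529
y = -9.1026


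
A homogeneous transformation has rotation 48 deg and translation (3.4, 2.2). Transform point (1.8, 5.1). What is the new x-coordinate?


x' = cos(theta)*px - sin(theta)*py + tx
= 0.6691*1.8 - 0.7431*5.1 + 3.4
= 0.8144


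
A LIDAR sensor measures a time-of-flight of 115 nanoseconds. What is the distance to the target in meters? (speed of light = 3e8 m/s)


tof = 115 ns = 1.15e-07 s
dist = c * tof / 2
= 3e8 * 1.15e-07 / 2
= 17.25 m


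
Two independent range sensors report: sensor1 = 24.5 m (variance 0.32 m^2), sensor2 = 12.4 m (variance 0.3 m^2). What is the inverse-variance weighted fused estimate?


w1 = (1/var1) / (1/var1 + 1/var2)
   = 3.125 / (3.125 + 3.3333) = 0.4839
w2 = 1 - w1 = 0.5161
fused = w1*s1 + w2*s2 = 11.8548 + 6.4
= 18.2548 m


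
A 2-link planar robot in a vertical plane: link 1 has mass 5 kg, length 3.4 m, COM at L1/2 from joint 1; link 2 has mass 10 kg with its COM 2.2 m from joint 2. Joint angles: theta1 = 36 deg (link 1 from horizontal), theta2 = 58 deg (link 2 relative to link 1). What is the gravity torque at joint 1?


Horizontal distance from joint 1 to link-1 COM:
  x_c1 = (L1/2)*cos(t1) = 1.7 * 0.809 = 1.3753 m
Horizontal distance from joint 1 to link-2 COM:
  x_c2 = L1*cos(t1) + Lc2*cos(t1+t2)
       = 3.4*0.809 + 2.2*-0.0698 = 2.5972 m
tau1 = m1*g*x_c1 + m2*g*x_c2
     = 5*9.81*1.3753 + 10*9.81*2.5972
     = 67.4599 + 254.7847
     = 322.2446 Nm


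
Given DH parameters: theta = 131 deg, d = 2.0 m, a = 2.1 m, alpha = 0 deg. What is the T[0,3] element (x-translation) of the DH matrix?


T[0,3] = a * cos(theta)
= 2.1 * cos(131 deg)
= 2.1 * -0.6561
= -1.3777


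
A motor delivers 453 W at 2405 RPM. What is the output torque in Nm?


omega = 2405 * 2*pi/60 = 251.851 rad/s
tau = P / omega = 453 / 251.851
= 1.7987 Nm


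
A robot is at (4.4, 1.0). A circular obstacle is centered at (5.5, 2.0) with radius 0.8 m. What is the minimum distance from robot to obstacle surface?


center_dist = sqrt((4.4-5.5)^2 + (1.0-2.0)^2)
= sqrt(1.21 + 1.0)
= 1.4866
min_dist = center_dist - radius = 1.4866 - 0.8 = 0.6866 m


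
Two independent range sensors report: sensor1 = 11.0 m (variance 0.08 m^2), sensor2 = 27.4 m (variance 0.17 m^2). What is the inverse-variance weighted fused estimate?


w1 = (1/var1) / (1/var1 + 1/var2)
   = 12.5 / (12.5 + 5.8824) = 0.68
w2 = 1 - w1 = 0.32
fused = w1*s1 + w2*s2 = 7.48 + 8.768
= 16.248 m


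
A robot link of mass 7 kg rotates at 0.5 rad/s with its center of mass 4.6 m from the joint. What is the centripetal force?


F = m * omega^2 * r
= 7 * 0.5^2 * 4.6
= 7 * 0.25 * 4.6
= 8.05 N


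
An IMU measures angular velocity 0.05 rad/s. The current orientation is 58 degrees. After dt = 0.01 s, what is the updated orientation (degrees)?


delta_theta = w * dt = 0.05 * 0.01 = 0.0005 rad
= 0.0286 deg
theta_new = 58 + 0.0286 = 58.0286 deg


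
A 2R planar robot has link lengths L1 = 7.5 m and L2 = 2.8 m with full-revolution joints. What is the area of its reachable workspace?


r_max = L1 + L2 = 10.3 m
r_min = |L1 - L2| = 4.7 m
Area = pi*(r_max^2 - r_min^2)
= pi*(106.09 - 22.09)
= pi * 84.0
= 263.8938 m^2


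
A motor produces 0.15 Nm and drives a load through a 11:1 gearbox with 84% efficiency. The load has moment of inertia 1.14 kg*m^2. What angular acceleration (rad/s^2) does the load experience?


tau_out = tau_motor * N * eta
= 0.15 * 11 * 0.84 = 1.386 Nm
alpha = tau_out / I = 1.386 / 1.14
= 1.2158 rad/s^2


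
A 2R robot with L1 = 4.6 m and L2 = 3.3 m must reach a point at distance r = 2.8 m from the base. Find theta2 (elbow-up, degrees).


cos(theta2) = (r^2 - L1^2 - L2^2) / (2*L1*L2)
cos(theta2) = (7.84 - 21.16 - 10.89) / 30.36
cos(theta2) = -0.797431
theta2 = 142.8855 degrees


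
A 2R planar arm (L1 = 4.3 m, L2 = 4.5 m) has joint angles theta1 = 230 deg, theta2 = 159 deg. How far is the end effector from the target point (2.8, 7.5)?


End effector via forward kinematics:
x = L1*cos(t1) + L2*cos(t1+t2) = 1.1718
y = L1*sin(t1) + L2*sin(t1+t2) = -1.1123
Distance to target:
d = sqrt((2.8 - 1.1718)^2 + (7.5 - -1.1123)^2)
= sqrt(2.651 + 74.1725)
= 8.7649 m


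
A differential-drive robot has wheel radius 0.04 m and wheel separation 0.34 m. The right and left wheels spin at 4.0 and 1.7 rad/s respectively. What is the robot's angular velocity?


vR = r*wR = 0.04*4.0 = 0.16 m/s
vL = r*wL = 0.04*1.7 = 0.068 m/s
v = (vR+vL)/2 = 0.114 m/s
omega = (vR-vL)/L = 0.2706 rad/s
angular velocity = 0.2706 rad/s


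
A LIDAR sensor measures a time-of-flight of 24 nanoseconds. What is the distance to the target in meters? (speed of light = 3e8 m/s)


tof = 24 ns = 2.4e-08 s
dist = c * tof / 2
= 3e8 * 2.4e-08 / 2
= 3.6 m


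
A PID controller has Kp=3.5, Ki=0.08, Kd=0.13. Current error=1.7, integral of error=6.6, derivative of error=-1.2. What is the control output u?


u = Kp*e + Ki*int(e) + Kd*de/dt
= 3.5*1.7 + 0.08*6.6 + 0.13*(-1.2)
= 5.95 + 0.528 + -0.156
= 6.322


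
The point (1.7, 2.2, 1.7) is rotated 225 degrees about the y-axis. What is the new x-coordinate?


Rotation about y-axis: x' = x*cos(theta) + z*sin(theta)
= 1.7 * -0.7071 + 1.7 * -0.7071
= -2.4042


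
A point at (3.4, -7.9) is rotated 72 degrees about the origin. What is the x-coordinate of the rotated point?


x' = x*cos(theta) - y*sin(theta)
cos(72 deg) = 0.309, sin(72 deg) = 0.9511
x' = 3.4 * 0.309 - -7.9 * 0.9511
= 1.0507 - -7.5133
= 8.564


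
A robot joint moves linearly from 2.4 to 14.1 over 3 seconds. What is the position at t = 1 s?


s = t/T = 1/3 = 0.3333
p(t) = p0 + (pf-p0)*s
= 2.4 + (14.1 - 2.4) * 0.3333
= 6.3


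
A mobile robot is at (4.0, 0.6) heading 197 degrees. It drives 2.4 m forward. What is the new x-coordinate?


x_new = x0 + d*cos(theta)
= 4.0 + 2.4*cos(197)
= 4.0 + -2.2951
= 1.7049


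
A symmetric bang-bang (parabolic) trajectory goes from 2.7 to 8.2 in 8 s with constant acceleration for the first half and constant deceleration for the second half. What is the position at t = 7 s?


Symmetric rest-to-rest: each phase covers (pf-p0)/2 in time T/2. 0.5*a*(T/2)^2 = (pf-p0)/2 => a = 4*(pf-p0)/T^2
a = 4*(8.2-2.7)/8^2 = 0.3437
t = 7 is in the deceleration phase (t > T/2).
p = pf - 0.5*a*(T-t)^2 = 8.2 - 0.5*0.3437*1^2
= 8.0281


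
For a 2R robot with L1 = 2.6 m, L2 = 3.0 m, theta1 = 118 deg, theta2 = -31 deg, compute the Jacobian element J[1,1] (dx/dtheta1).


J[1,1] = -L1*sin(t1) - L2*sin(t1+t2)
= -2.6*sin(118) - 3.0*sin(87)
= -5.2916


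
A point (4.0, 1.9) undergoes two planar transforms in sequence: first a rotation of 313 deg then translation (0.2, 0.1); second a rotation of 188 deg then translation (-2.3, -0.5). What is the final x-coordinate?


After transform 1:
x1 = cos(313)*4.0 - sin(313)*1.9 + 0.2 = 4.3176
y1 = sin(313)*4.0 + cos(313)*1.9 + 0.1 = -1.5296
After transform 2:
x2 = cos(188)*4.3176 - sin(188)*-1.5296 + -2.3
= -6.7884


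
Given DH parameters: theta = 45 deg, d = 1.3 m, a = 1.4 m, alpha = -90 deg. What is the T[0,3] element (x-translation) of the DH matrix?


T[0,3] = a * cos(theta)
= 1.4 * cos(45 deg)
= 1.4 * 0.7071
= 0.9899


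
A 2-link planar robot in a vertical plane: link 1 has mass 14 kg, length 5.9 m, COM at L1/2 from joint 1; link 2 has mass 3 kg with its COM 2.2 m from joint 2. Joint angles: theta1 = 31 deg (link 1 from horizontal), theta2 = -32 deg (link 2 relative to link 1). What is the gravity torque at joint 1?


Horizontal distance from joint 1 to link-1 COM:
  x_c1 = (L1/2)*cos(t1) = 2.95 * 0.8572 = 2.5286 m
Horizontal distance from joint 1 to link-2 COM:
  x_c2 = L1*cos(t1) + Lc2*cos(t1+t2)
       = 5.9*0.8572 + 2.2*0.9998 = 7.257 m
tau1 = m1*g*x_c1 + m2*g*x_c2
     = 14*9.81*2.5286 + 3*9.81*7.257
     = 347.2839 + 213.5721
     = 560.856 Nm


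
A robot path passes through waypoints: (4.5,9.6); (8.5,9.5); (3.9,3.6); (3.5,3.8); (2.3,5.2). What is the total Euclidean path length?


Segment lengths:
  seg1 = sqrt((4.0)^2 + (-0.1)^2) = 4.0012
  seg2 = sqrt((-4.6)^2 + (-5.9)^2) = 7.4813
  seg3 = sqrt((-0.4)^2 + (0.2)^2) = 0.4472
  seg4 = sqrt((-1.2)^2 + (1.4)^2) = 1.8439
Total = 13.7737


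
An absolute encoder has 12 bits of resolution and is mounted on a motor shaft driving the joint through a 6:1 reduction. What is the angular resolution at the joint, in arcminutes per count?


counts = 2^12 = 4096
effective counts at joint = 4096 * 6 = 24576
resolution = 360*60 / 24576
= 0.8789 arcmin/count


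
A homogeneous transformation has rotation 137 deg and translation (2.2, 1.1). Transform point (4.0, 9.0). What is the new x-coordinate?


x' = cos(theta)*px - sin(theta)*py + tx
= -0.7314*4.0 - 0.682*9.0 + 2.2
= -6.8634


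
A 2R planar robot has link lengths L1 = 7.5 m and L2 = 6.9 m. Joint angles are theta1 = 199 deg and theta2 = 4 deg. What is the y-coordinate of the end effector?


Convert angles to radians: theta1 = 3.4732, theta2 = 0.0698
y = L1*sin(theta1) + L2*sin(theta1+theta2)
y = -2.4418 + -2.696
y = -5.1378


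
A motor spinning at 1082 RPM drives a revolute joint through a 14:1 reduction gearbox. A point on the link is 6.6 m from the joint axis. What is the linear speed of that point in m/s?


omega_motor = 1082 * 2*pi/60 = 113.3068 rad/s
omega_joint = omega_motor / 14 = 8.0933 rad/s
v = omega_joint * r = 8.0933 * 6.6
= 53.4161 m/s


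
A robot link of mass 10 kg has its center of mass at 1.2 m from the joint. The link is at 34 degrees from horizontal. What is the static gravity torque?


tau = m*g*L*cos(angle)
= 10 * 9.81 * 1.2 * cos(34 deg)
= 10 * 9.81 * 1.2 * 0.829
= 97.5943 Nm


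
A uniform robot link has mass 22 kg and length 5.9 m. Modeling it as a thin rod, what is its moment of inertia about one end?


I = (1/3) * m * L^2
= (1/3) * 22 * 5.9^2
= 0.333333 * 22 * 34.81
= 255.2733 kg*m^2


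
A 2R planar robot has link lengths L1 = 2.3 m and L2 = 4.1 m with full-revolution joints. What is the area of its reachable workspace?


r_max = L1 + L2 = 6.4 m
r_min = |L1 - L2| = 1.8 m
Area = pi*(r_max^2 - r_min^2)
= pi*(40.96 - 3.24)
= pi * 37.72
= 118.5009 m^2


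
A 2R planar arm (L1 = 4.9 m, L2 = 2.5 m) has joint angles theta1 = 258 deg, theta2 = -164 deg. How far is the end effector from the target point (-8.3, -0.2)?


End effector via forward kinematics:
x = L1*cos(t1) + L2*cos(t1+t2) = -1.1932
y = L1*sin(t1) + L2*sin(t1+t2) = -2.299
Distance to target:
d = sqrt((-8.3 - -1.1932)^2 + (-0.2 - -2.299)^2)
= sqrt(50.5072 + 4.4059)
= 7.4103 m


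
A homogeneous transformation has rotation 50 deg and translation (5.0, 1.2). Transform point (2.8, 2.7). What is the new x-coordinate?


x' = cos(theta)*px - sin(theta)*py + tx
= 0.6428*2.8 - 0.766*2.7 + 5.0
= 4.7315


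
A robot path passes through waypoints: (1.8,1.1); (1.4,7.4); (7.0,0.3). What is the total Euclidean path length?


Segment lengths:
  seg1 = sqrt((-0.4)^2 + (6.3)^2) = 6.3127
  seg2 = sqrt((5.6)^2 + (-7.1)^2) = 9.0427
Total = 15.3554


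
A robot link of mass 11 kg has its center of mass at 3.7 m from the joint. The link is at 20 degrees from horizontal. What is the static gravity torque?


tau = m*g*L*cos(angle)
= 11 * 9.81 * 3.7 * cos(20 deg)
= 11 * 9.81 * 3.7 * 0.9397
= 375.1883 Nm


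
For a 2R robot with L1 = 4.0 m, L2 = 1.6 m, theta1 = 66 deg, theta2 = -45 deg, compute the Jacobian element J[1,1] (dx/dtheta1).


J[1,1] = -L1*sin(t1) - L2*sin(t1+t2)
= -4.0*sin(66) - 1.6*sin(21)
= -4.2276


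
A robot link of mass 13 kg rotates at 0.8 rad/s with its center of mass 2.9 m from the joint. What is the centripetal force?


F = m * omega^2 * r
= 13 * 0.8^2 * 2.9
= 13 * 0.64 * 2.9
= 24.128 N


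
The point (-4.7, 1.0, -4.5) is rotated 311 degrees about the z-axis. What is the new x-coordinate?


Rotation about z-axis: x' = x*cos(theta) - y*sin(theta)
= -4.7 * 0.6561 - 1.0 * -0.7547
= -2.3288


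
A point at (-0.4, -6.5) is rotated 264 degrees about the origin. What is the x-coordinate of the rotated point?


x' = x*cos(theta) - y*sin(theta)
cos(264 deg) = -0.1045, sin(264 deg) = -0.9945
x' = -0.4 * -0.1045 - -6.5 * -0.9945
= 0.0418 - 6.4644
= -6.4226


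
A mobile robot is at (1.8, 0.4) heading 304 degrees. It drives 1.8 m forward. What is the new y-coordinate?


y_new = y0 + d*sin(theta)
= 0.4 + 1.8*sin(304)
= 0.4 + -1.4923
= -1.0923


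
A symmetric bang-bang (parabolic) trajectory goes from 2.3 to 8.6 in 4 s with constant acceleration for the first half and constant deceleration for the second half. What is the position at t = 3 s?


Symmetric rest-to-rest: each phase covers (pf-p0)/2 in time T/2. 0.5*a*(T/2)^2 = (pf-p0)/2 => a = 4*(pf-p0)/T^2
a = 4*(8.6-2.3)/4^2 = 1.575
t = 3 is in the deceleration phase (t > T/2).
p = pf - 0.5*a*(T-t)^2 = 8.6 - 0.5*1.575*1^2
= 7.8125


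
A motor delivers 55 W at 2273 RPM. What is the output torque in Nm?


omega = 2273 * 2*pi/60 = 238.028 rad/s
tau = P / omega = 55 / 238.028
= 0.2311 Nm


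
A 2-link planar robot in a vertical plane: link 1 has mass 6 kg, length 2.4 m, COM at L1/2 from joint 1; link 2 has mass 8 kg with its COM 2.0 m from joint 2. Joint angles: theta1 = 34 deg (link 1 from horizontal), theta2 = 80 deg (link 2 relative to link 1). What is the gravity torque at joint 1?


Horizontal distance from joint 1 to link-1 COM:
  x_c1 = (L1/2)*cos(t1) = 1.2 * 0.829 = 0.9948 m
Horizontal distance from joint 1 to link-2 COM:
  x_c2 = L1*cos(t1) + Lc2*cos(t1+t2)
       = 2.4*0.829 + 2.0*-0.4067 = 1.1762 m
tau1 = m1*g*x_c1 + m2*g*x_c2
     = 6*9.81*0.9948 + 8*9.81*1.1762
     = 58.5566 + 92.3095
     = 150.8661 Nm


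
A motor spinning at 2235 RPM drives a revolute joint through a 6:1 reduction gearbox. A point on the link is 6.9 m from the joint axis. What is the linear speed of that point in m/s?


omega_motor = 2235 * 2*pi/60 = 234.0487 rad/s
omega_joint = omega_motor / 6 = 39.0081 rad/s
v = omega_joint * r = 39.0081 * 6.9
= 269.156 m/s


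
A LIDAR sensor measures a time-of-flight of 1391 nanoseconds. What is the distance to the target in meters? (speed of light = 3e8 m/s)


tof = 1391 ns = 1.391e-06 s
dist = c * tof / 2
= 3e8 * 1.391e-06 / 2
= 208.65 m


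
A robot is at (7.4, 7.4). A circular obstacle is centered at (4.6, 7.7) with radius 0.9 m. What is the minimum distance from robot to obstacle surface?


center_dist = sqrt((7.4-4.6)^2 + (7.4-7.7)^2)
= sqrt(7.84 + 0.09)
= 2.816
min_dist = center_dist - radius = 2.816 - 0.9 = 1.916 m


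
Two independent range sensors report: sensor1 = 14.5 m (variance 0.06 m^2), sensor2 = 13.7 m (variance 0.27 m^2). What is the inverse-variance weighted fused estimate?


w1 = (1/var1) / (1/var1 + 1/var2)
   = 16.6667 / (16.6667 + 3.7037) = 0.8182
w2 = 1 - w1 = 0.1818
fused = w1*s1 + w2*s2 = 11.8636 + 2.4909
= 14.3545 m


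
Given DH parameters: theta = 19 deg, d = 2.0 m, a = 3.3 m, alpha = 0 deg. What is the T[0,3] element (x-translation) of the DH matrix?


T[0,3] = a * cos(theta)
= 3.3 * cos(19 deg)
= 3.3 * 0.9455
= 3.1202
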